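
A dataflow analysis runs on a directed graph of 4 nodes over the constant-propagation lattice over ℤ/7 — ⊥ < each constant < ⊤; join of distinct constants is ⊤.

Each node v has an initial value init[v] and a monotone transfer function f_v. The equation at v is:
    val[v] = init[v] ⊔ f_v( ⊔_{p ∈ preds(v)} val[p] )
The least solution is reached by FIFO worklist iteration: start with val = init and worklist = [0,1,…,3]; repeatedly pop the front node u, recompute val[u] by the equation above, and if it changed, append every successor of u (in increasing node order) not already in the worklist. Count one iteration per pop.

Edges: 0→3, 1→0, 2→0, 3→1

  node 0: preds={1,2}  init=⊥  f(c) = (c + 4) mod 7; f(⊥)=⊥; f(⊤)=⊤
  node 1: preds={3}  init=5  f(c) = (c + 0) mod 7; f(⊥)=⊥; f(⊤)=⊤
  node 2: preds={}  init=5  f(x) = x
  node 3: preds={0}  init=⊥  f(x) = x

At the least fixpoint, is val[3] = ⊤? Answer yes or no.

Trace (8 dequeues):
  [1] u=0 | in 5 | out 2 | prev ⊥ | push {}
  [2] u=1 | in ⊥ | out 5 | ==
  [3] u=2 | in ⊥ | out 5 | ==
  [4] u=3 | in 2 | out 2 | prev ⊥ | push {1}
  [5] u=1 | in 2 | out ⊤ | prev 5 | push {0}
  [6] u=0 | in ⊤ | out ⊤ | prev 2 | push {3}
  [7] u=3 | in ⊤ | out ⊤ | prev 2 | push {1}
  [8] u=1 | in ⊤ | out ⊤ | ==

Converged values:
  [0] ⊤
  [1] ⊤
  [2] 5
  [3] ⊤

yes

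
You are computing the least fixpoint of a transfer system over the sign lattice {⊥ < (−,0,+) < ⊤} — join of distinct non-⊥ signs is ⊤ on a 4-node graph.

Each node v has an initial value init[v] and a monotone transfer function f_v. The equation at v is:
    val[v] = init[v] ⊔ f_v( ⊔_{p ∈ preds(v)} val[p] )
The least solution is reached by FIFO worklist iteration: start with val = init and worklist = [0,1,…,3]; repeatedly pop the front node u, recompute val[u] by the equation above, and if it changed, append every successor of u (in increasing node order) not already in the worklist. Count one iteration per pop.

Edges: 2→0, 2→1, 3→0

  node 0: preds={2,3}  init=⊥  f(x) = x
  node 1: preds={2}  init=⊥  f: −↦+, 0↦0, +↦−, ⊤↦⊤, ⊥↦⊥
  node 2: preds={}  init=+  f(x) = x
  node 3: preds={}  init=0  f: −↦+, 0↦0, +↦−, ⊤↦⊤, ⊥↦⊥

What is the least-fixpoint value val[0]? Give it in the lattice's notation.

Iteration log — 4 steps:
  step 1. node 0  ⊔preds=⊤  new=⊤  old=⊥  +wl: 
  step 2. node 1  ⊔preds=+  new=−  old=⊥  +wl: 
  step 3. node 2  ⊔preds=⊥  new=+  stable
  step 4. node 3  ⊔preds=⊥  new=0  stable

Least fixpoint reached:
  node 0: ⊤
  node 1: −
  node 2: +
  node 3: 0

⊤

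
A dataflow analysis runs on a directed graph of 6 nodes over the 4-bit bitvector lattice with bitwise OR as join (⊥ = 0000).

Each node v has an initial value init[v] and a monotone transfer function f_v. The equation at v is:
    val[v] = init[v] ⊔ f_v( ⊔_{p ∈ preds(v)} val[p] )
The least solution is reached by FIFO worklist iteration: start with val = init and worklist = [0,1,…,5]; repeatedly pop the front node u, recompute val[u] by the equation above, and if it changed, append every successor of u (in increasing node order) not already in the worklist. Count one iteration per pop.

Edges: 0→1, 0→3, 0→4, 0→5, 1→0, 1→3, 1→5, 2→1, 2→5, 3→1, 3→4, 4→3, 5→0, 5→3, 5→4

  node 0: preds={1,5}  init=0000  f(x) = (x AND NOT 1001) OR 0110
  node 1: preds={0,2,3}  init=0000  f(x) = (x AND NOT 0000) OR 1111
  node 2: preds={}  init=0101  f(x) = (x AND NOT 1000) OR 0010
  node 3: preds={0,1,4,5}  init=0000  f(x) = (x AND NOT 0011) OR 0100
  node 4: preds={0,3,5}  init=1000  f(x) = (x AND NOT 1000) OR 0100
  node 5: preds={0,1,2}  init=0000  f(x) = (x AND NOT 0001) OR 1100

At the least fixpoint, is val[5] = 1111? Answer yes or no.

no

Iteration log — 10 steps:
  step 1. node 0  ⊔preds=0000  new=0110  old=0000  +wl: 
  step 2. node 1  ⊔preds=0111  new=1111  old=0000  +wl: 0
  step 3. node 2  ⊔preds=0000  new=0111  old=0101  +wl: 1
  step 4. node 3  ⊔preds=1111  new=1100  old=0000  +wl: 
  step 5. node 4  ⊔preds=1110  new=1110  old=1000  +wl: 3
  step 6. node 5  ⊔preds=1111  new=1110  old=0000  +wl: 4
  step 7. node 0  ⊔preds=1111  new=0110  stable
  step 8. node 1  ⊔preds=1111  new=1111  stable
  step 9. node 3  ⊔preds=1111  new=1100  stable
  step 10. node 4  ⊔preds=1110  new=1110  stable

Least fixpoint reached:
  node 0: 0110
  node 1: 1111
  node 2: 0111
  node 3: 1100
  node 4: 1110
  node 5: 1110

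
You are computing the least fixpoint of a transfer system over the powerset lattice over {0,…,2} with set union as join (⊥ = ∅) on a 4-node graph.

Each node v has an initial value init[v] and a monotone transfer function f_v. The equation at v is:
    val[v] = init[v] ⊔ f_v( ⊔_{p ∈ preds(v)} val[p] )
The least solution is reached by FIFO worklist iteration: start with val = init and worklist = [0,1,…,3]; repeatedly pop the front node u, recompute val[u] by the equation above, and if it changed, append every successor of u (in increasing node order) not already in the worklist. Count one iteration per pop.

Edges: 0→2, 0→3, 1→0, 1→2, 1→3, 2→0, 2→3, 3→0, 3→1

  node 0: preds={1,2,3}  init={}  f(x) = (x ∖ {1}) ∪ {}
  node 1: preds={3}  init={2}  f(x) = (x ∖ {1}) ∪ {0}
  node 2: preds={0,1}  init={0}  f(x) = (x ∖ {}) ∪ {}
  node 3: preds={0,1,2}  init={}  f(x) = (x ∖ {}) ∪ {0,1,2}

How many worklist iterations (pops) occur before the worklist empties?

6

Worklist (6 pops):
  #1 pop 0: in={0,2} → {0,2} (was {}); enqueue []
  #2 pop 1: in={} → {0,2} (was {2}); enqueue [0]
  #3 pop 2: in={0,2} → {0,2} (was {0}); enqueue []
  #4 pop 3: in={0,2} → {0,1,2} (was {}); enqueue [1]
  #5 pop 0: in={0,1,2} → {0,2} (no change)
  #6 pop 1: in={0,1,2} → {0,2} (no change)

Fixpoint:
  val[0] = {0,2}
  val[1] = {0,2}
  val[2] = {0,2}
  val[3] = {0,1,2}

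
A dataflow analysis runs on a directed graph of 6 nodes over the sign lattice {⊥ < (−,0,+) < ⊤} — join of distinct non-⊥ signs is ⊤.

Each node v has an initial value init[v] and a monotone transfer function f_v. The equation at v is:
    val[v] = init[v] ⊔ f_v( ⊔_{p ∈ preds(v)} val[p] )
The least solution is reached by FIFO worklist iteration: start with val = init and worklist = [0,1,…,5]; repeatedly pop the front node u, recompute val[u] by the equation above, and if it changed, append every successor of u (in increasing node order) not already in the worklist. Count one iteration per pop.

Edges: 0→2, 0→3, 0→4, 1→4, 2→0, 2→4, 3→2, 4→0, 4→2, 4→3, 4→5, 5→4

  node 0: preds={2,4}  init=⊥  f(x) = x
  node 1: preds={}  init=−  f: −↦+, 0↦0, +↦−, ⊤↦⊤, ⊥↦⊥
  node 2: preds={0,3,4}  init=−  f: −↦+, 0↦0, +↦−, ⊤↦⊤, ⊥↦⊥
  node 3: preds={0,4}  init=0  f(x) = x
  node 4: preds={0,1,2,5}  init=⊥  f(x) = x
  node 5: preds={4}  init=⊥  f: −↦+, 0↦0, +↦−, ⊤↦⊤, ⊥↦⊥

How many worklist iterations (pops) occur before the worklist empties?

10

Iteration log — 10 steps:
  step 1. node 0  ⊔preds=−  new=−  old=⊥  +wl: 
  step 2. node 1  ⊔preds=⊥  new=−  stable
  step 3. node 2  ⊔preds=⊤  new=⊤  old=−  +wl: 0
  step 4. node 3  ⊔preds=−  new=⊤  old=0  +wl: 2
  step 5. node 4  ⊔preds=⊤  new=⊤  old=⊥  +wl: 3
  step 6. node 5  ⊔preds=⊤  new=⊤  old=⊥  +wl: 4
  step 7. node 0  ⊔preds=⊤  new=⊤  old=−  +wl: 
  step 8. node 2  ⊔preds=⊤  new=⊤  stable
  step 9. node 3  ⊔preds=⊤  new=⊤  stable
  step 10. node 4  ⊔preds=⊤  new=⊤  stable

Least fixpoint reached:
  node 0: ⊤
  node 1: −
  node 2: ⊤
  node 3: ⊤
  node 4: ⊤
  node 5: ⊤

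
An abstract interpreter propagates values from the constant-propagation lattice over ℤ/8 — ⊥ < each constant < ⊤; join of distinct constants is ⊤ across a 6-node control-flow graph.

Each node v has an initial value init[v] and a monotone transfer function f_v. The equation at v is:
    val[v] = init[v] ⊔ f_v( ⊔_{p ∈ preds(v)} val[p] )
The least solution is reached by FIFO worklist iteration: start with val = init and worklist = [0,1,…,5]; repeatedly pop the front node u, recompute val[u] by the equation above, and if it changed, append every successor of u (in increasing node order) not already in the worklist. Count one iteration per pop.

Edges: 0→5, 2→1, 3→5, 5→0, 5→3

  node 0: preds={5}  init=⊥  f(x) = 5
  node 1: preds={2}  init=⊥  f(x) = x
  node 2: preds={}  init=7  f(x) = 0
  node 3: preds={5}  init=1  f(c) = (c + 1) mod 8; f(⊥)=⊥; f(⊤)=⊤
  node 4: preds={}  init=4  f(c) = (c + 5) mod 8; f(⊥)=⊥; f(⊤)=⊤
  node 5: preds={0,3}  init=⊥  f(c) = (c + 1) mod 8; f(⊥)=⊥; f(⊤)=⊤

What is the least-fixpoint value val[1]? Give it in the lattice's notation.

⊤

Worklist (10 pops):
  #1 pop 0: in=⊥ → 5 (was ⊥); enqueue []
  #2 pop 1: in=7 → 7 (was ⊥); enqueue []
  #3 pop 2: in=⊥ → ⊤ (was 7); enqueue [1]
  #4 pop 3: in=⊥ → 1 (no change)
  #5 pop 4: in=⊥ → 4 (no change)
  #6 pop 5: in=⊤ → ⊤ (was ⊥); enqueue [0,3]
  #7 pop 1: in=⊤ → ⊤ (was 7); enqueue []
  #8 pop 0: in=⊤ → 5 (no change)
  #9 pop 3: in=⊤ → ⊤ (was 1); enqueue [5]
  #10 pop 5: in=⊤ → ⊤ (no change)

Fixpoint:
  val[0] = 5
  val[1] = ⊤
  val[2] = ⊤
  val[3] = ⊤
  val[4] = 4
  val[5] = ⊤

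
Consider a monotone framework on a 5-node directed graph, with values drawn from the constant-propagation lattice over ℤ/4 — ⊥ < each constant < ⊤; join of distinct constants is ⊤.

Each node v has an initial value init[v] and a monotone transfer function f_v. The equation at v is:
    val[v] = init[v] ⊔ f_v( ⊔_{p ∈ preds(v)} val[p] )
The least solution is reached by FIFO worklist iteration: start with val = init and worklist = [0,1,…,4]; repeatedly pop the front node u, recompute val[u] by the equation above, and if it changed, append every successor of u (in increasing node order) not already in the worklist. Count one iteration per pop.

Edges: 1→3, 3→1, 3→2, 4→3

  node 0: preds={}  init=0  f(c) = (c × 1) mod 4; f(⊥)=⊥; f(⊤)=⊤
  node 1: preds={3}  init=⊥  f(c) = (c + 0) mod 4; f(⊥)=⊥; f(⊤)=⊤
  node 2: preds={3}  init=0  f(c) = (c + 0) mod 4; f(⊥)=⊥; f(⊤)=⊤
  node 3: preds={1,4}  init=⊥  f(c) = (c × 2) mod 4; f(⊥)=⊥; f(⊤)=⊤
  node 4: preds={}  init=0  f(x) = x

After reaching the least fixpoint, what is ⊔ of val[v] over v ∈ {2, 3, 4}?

Iteration log — 8 steps:
  step 1. node 0  ⊔preds=⊥  new=0  stable
  step 2. node 1  ⊔preds=⊥  new=⊥  stable
  step 3. node 2  ⊔preds=⊥  new=0  stable
  step 4. node 3  ⊔preds=0  new=0  old=⊥  +wl: 1,2
  step 5. node 4  ⊔preds=⊥  new=0  stable
  step 6. node 1  ⊔preds=0  new=0  old=⊥  +wl: 3
  step 7. node 2  ⊔preds=0  new=0  stable
  step 8. node 3  ⊔preds=0  new=0  stable

Least fixpoint reached:
  node 0: 0
  node 1: 0
  node 2: 0
  node 3: 0
  node 4: 0

0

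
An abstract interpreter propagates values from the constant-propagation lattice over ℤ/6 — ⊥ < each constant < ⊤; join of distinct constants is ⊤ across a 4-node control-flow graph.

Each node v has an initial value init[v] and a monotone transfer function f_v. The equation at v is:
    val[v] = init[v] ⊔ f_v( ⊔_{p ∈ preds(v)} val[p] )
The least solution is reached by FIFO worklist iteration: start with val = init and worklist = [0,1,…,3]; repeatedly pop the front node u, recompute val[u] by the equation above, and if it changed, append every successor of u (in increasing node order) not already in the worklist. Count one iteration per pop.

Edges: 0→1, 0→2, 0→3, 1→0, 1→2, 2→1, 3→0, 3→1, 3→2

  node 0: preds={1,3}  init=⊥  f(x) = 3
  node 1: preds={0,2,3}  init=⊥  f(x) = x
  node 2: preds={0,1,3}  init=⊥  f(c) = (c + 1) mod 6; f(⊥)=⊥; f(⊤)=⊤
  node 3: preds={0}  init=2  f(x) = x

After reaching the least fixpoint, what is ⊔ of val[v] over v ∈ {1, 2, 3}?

Trace (7 dequeues):
  [1] u=0 | in 2 | out 3 | prev ⊥ | push {}
  [2] u=1 | in ⊤ | out ⊤ | prev ⊥ | push {0}
  [3] u=2 | in ⊤ | out ⊤ | prev ⊥ | push {1}
  [4] u=3 | in 3 | out ⊤ | prev 2 | push {2}
  [5] u=0 | in ⊤ | out 3 | ==
  [6] u=1 | in ⊤ | out ⊤ | ==
  [7] u=2 | in ⊤ | out ⊤ | ==

Converged values:
  [0] 3
  [1] ⊤
  [2] ⊤
  [3] ⊤

⊤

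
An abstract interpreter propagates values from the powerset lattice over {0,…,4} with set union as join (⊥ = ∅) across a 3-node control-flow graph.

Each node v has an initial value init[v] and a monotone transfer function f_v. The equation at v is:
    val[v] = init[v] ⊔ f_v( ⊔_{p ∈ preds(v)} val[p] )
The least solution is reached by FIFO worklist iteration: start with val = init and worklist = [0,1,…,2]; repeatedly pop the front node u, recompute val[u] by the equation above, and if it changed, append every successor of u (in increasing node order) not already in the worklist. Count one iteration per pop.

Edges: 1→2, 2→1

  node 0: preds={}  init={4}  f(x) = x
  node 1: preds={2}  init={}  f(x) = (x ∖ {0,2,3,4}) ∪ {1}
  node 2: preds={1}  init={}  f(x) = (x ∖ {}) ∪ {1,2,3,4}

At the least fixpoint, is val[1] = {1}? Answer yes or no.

Iteration log — 4 steps:
  step 1. node 0  ⊔preds={}  new={4}  stable
  step 2. node 1  ⊔preds={}  new={1}  old={}  +wl: 
  step 3. node 2  ⊔preds={1}  new={1,2,3,4}  old={}  +wl: 1
  step 4. node 1  ⊔preds={1,2,3,4}  new={1}  stable

Least fixpoint reached:
  node 0: {4}
  node 1: {1}
  node 2: {1,2,3,4}

yes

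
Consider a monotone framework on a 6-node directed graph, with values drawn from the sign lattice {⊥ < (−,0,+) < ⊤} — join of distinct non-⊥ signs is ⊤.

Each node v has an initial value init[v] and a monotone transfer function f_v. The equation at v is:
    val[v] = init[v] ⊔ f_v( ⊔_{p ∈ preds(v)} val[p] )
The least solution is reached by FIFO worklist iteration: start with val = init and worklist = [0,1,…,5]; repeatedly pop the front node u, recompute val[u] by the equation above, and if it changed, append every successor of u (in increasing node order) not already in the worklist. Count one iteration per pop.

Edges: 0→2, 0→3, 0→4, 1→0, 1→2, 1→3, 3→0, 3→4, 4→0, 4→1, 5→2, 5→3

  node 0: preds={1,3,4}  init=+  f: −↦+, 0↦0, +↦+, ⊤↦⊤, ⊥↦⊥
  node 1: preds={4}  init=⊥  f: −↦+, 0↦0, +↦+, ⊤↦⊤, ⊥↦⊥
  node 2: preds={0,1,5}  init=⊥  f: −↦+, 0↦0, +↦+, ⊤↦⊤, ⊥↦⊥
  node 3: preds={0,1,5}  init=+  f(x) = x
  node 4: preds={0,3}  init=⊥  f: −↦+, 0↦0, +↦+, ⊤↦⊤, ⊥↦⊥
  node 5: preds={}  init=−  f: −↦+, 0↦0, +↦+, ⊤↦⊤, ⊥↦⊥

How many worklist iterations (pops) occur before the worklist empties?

12

Worklist (12 pops):
  #1 pop 0: in=+ → + (no change)
  #2 pop 1: in=⊥ → ⊥ (no change)
  #3 pop 2: in=⊤ → ⊤ (was ⊥); enqueue []
  #4 pop 3: in=⊤ → ⊤ (was +); enqueue [0]
  #5 pop 4: in=⊤ → ⊤ (was ⊥); enqueue [1]
  #6 pop 5: in=⊥ → − (no change)
  #7 pop 0: in=⊤ → ⊤ (was +); enqueue [2,3,4]
  #8 pop 1: in=⊤ → ⊤ (was ⊥); enqueue [0]
  #9 pop 2: in=⊤ → ⊤ (no change)
  #10 pop 3: in=⊤ → ⊤ (no change)
  #11 pop 4: in=⊤ → ⊤ (no change)
  #12 pop 0: in=⊤ → ⊤ (no change)

Fixpoint:
  val[0] = ⊤
  val[1] = ⊤
  val[2] = ⊤
  val[3] = ⊤
  val[4] = ⊤
  val[5] = −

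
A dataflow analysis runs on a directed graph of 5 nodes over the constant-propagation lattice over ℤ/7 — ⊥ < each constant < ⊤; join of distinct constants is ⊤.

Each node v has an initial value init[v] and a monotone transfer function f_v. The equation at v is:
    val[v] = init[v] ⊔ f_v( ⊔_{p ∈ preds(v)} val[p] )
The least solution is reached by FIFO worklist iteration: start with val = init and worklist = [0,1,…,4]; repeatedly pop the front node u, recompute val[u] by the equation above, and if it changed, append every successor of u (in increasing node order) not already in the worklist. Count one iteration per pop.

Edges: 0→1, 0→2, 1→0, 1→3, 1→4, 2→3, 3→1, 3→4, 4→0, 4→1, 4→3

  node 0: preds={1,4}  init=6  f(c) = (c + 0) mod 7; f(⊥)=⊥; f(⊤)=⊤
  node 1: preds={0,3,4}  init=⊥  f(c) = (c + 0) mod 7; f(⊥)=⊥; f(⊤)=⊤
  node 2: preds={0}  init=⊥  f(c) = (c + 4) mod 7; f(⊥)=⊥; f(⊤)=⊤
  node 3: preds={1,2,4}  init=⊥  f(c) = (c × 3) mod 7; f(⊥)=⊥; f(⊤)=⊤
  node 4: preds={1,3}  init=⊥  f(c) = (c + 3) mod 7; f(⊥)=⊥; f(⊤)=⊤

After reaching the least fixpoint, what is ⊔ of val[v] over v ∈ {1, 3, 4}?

Iteration log — 12 steps:
  step 1. node 0  ⊔preds=⊥  new=6  stable
  step 2. node 1  ⊔preds=6  new=6  old=⊥  +wl: 0
  step 3. node 2  ⊔preds=6  new=3  old=⊥  +wl: 
  step 4. node 3  ⊔preds=⊤  new=⊤  old=⊥  +wl: 1
  step 5. node 4  ⊔preds=⊤  new=⊤  old=⊥  +wl: 3
  step 6. node 0  ⊔preds=⊤  new=⊤  old=6  +wl: 2
  step 7. node 1  ⊔preds=⊤  new=⊤  old=6  +wl: 0,4
  step 8. node 3  ⊔preds=⊤  new=⊤  stable
  step 9. node 2  ⊔preds=⊤  new=⊤  old=3  +wl: 3
  step 10. node 0  ⊔preds=⊤  new=⊤  stable
  step 11. node 4  ⊔preds=⊤  new=⊤  stable
  step 12. node 3  ⊔preds=⊤  new=⊤  stable

Least fixpoint reached:
  node 0: ⊤
  node 1: ⊤
  node 2: ⊤
  node 3: ⊤
  node 4: ⊤

⊤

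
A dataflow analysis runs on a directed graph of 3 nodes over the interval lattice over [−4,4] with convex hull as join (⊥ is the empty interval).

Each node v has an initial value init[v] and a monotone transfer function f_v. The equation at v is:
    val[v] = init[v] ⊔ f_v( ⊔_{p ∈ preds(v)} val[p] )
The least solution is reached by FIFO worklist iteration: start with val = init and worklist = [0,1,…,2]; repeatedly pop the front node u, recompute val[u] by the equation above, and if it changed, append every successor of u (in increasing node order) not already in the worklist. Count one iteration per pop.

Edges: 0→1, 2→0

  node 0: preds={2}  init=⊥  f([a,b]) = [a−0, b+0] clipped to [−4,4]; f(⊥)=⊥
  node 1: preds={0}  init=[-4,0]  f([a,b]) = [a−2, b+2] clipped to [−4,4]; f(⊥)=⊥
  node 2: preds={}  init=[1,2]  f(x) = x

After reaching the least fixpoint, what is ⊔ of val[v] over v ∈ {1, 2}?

Iteration log — 3 steps:
  step 1. node 0  ⊔preds=[1,2]  new=[1,2]  old=⊥  +wl: 
  step 2. node 1  ⊔preds=[1,2]  new=[-4,4]  old=[-4,0]  +wl: 
  step 3. node 2  ⊔preds=⊥  new=[1,2]  stable

Least fixpoint reached:
  node 0: [1,2]
  node 1: [-4,4]
  node 2: [1,2]

[-4,4]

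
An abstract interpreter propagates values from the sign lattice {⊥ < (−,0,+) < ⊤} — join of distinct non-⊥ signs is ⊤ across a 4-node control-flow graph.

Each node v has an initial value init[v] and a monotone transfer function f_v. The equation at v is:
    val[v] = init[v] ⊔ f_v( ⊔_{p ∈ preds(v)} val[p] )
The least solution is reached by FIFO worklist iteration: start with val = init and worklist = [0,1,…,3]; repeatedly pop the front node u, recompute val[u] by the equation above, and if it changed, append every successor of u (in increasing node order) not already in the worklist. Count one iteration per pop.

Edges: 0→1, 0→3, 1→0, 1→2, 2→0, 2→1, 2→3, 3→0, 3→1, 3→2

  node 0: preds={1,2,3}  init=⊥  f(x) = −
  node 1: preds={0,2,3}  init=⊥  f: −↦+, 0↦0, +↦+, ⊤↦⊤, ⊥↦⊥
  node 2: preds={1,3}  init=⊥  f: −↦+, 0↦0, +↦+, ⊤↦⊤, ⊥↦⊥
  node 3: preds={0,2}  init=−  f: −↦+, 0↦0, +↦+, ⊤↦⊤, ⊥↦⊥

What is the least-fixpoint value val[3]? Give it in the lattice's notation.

Trace (8 dequeues):
  [1] u=0 | in − | out − | prev ⊥ | push {}
  [2] u=1 | in − | out + | prev ⊥ | push {0}
  [3] u=2 | in ⊤ | out ⊤ | prev ⊥ | push {1}
  [4] u=3 | in ⊤ | out ⊤ | prev − | push {2}
  [5] u=0 | in ⊤ | out − | ==
  [6] u=1 | in ⊤ | out ⊤ | prev + | push {0}
  [7] u=2 | in ⊤ | out ⊤ | ==
  [8] u=0 | in ⊤ | out − | ==

Converged values:
  [0] −
  [1] ⊤
  [2] ⊤
  [3] ⊤

⊤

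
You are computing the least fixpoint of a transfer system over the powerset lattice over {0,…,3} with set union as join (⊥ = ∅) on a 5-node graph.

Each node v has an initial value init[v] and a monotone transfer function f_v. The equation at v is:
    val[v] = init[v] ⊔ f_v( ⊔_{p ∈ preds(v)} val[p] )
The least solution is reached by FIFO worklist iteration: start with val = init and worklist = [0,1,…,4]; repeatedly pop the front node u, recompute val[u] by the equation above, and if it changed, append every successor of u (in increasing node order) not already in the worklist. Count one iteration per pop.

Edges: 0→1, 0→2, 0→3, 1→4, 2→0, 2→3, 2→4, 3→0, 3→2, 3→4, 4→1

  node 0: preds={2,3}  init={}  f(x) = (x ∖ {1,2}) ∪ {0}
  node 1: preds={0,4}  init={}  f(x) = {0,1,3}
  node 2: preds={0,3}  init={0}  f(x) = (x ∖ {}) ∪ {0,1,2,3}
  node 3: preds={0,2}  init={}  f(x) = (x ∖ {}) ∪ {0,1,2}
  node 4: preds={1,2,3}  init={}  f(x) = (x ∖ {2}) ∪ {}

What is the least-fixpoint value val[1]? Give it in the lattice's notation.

{0,1,3}

Worklist (9 pops):
  #1 pop 0: in={0} → {0} (was {}); enqueue []
  #2 pop 1: in={0} → {0,1,3} (was {}); enqueue []
  #3 pop 2: in={0} → {0,1,2,3} (was {0}); enqueue [0]
  #4 pop 3: in={0,1,2,3} → {0,1,2,3} (was {}); enqueue [2]
  #5 pop 4: in={0,1,2,3} → {0,1,3} (was {}); enqueue [1]
  #6 pop 0: in={0,1,2,3} → {0,3} (was {0}); enqueue [3]
  #7 pop 2: in={0,1,2,3} → {0,1,2,3} (no change)
  #8 pop 1: in={0,1,3} → {0,1,3} (no change)
  #9 pop 3: in={0,1,2,3} → {0,1,2,3} (no change)

Fixpoint:
  val[0] = {0,3}
  val[1] = {0,1,3}
  val[2] = {0,1,2,3}
  val[3] = {0,1,2,3}
  val[4] = {0,1,3}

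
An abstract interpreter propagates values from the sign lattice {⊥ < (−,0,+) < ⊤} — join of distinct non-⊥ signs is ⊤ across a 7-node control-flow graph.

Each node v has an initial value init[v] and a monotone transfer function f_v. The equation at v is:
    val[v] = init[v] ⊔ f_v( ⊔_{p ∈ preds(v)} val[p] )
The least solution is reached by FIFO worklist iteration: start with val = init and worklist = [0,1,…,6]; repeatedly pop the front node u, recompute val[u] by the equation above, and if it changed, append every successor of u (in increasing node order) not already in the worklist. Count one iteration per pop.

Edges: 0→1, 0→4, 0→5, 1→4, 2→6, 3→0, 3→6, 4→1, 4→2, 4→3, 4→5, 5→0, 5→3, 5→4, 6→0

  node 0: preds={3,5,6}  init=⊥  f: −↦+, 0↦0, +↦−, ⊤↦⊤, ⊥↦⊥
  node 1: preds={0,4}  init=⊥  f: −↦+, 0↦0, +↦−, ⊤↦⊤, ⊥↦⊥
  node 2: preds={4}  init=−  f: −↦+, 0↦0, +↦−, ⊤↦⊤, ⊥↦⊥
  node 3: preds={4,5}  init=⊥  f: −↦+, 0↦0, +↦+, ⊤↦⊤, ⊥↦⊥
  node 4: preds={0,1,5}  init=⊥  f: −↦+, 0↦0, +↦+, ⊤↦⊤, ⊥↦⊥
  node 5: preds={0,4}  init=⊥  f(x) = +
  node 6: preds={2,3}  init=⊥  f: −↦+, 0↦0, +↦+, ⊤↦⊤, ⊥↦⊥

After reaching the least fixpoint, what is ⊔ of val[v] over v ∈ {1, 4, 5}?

⊤

Worklist (22 pops):
  #1 pop 0: in=⊥ → ⊥ (no change)
  #2 pop 1: in=⊥ → ⊥ (no change)
  #3 pop 2: in=⊥ → − (no change)
  #4 pop 3: in=⊥ → ⊥ (no change)
  #5 pop 4: in=⊥ → ⊥ (no change)
  #6 pop 5: in=⊥ → + (was ⊥); enqueue [0,3,4]
  #7 pop 6: in=− → + (was ⊥); enqueue []
  #8 pop 0: in=+ → − (was ⊥); enqueue [1,5]
  #9 pop 3: in=+ → + (was ⊥); enqueue [0,6]
  #10 pop 4: in=⊤ → ⊤ (was ⊥); enqueue [2,3]
  #11 pop 1: in=⊤ → ⊤ (was ⊥); enqueue [4]
  #12 pop 5: in=⊤ → + (no change)
  #13 pop 0: in=+ → − (no change)
  #14 pop 6: in=⊤ → ⊤ (was +); enqueue [0]
  #15 pop 2: in=⊤ → ⊤ (was −); enqueue [6]
  #16 pop 3: in=⊤ → ⊤ (was +); enqueue []
  #17 pop 4: in=⊤ → ⊤ (no change)
  #18 pop 0: in=⊤ → ⊤ (was −); enqueue [1,4,5]
  #19 pop 6: in=⊤ → ⊤ (no change)
  #20 pop 1: in=⊤ → ⊤ (no change)
  #21 pop 4: in=⊤ → ⊤ (no change)
  #22 pop 5: in=⊤ → + (no change)

Fixpoint:
  val[0] = ⊤
  val[1] = ⊤
  val[2] = ⊤
  val[3] = ⊤
  val[4] = ⊤
  val[5] = +
  val[6] = ⊤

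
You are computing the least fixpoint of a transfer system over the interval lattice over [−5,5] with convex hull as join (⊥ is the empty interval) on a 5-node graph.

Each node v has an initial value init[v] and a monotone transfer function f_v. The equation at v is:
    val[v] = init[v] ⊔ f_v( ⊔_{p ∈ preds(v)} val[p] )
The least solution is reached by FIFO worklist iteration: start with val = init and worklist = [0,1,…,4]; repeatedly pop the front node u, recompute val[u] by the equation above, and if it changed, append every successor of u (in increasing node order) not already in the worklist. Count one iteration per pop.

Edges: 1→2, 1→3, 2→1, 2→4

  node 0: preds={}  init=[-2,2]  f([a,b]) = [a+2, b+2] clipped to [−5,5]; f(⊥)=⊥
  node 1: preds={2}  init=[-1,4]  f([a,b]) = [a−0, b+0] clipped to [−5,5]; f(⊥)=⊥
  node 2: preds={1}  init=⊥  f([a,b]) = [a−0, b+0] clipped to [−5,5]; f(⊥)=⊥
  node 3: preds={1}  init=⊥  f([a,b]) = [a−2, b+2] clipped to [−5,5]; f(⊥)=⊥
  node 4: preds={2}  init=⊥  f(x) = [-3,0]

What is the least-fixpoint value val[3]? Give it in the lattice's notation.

[-3,5]

Iteration log — 6 steps:
  step 1. node 0  ⊔preds=⊥  new=[-2,2]  stable
  step 2. node 1  ⊔preds=⊥  new=[-1,4]  stable
  step 3. node 2  ⊔preds=[-1,4]  new=[-1,4]  old=⊥  +wl: 1
  step 4. node 3  ⊔preds=[-1,4]  new=[-3,5]  old=⊥  +wl: 
  step 5. node 4  ⊔preds=[-1,4]  new=[-3,0]  old=⊥  +wl: 
  step 6. node 1  ⊔preds=[-1,4]  new=[-1,4]  stable

Least fixpoint reached:
  node 0: [-2,2]
  node 1: [-1,4]
  node 2: [-1,4]
  node 3: [-3,5]
  node 4: [-3,0]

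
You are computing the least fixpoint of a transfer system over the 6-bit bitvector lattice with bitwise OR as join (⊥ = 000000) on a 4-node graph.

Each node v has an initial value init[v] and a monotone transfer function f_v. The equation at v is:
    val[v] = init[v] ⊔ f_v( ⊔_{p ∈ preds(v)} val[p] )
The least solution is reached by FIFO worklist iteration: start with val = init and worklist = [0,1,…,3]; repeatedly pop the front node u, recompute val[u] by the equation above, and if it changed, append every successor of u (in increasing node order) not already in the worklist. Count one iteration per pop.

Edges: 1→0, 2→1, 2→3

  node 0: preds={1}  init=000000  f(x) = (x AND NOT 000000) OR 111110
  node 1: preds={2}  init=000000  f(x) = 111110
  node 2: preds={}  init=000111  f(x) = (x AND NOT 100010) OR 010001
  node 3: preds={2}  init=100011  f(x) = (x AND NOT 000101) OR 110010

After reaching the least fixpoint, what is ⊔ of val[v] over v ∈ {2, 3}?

Iteration log — 6 steps:
  step 1. node 0  ⊔preds=000000  new=111110  old=000000  +wl: 
  step 2. node 1  ⊔preds=000111  new=111110  old=000000  +wl: 0
  step 3. node 2  ⊔preds=000000  new=010111  old=000111  +wl: 1
  step 4. node 3  ⊔preds=010111  new=110011  old=100011  +wl: 
  step 5. node 0  ⊔preds=111110  new=111110  stable
  step 6. node 1  ⊔preds=010111  new=111110  stable

Least fixpoint reached:
  node 0: 111110
  node 1: 111110
  node 2: 010111
  node 3: 110011

110111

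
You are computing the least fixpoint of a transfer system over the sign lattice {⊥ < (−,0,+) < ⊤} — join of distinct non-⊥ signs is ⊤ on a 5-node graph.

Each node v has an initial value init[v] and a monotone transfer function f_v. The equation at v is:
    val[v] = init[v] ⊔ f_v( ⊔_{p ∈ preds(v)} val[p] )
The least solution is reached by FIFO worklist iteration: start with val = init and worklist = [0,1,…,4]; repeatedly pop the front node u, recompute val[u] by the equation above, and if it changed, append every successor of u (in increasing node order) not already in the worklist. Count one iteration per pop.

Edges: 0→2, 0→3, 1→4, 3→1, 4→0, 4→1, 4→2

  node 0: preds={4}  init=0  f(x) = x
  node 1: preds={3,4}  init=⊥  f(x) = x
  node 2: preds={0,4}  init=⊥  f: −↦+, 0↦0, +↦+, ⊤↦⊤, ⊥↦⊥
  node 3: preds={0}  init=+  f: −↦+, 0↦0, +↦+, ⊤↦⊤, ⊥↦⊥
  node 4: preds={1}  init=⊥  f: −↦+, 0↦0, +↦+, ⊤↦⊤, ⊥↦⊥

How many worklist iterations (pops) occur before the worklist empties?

Iteration log — 13 steps:
  step 1. node 0  ⊔preds=⊥  new=0  stable
  step 2. node 1  ⊔preds=+  new=+  old=⊥  +wl: 
  step 3. node 2  ⊔preds=0  new=0  old=⊥  +wl: 
  step 4. node 3  ⊔preds=0  new=⊤  old=+  +wl: 1
  step 5. node 4  ⊔preds=+  new=+  old=⊥  +wl: 0,2
  step 6. node 1  ⊔preds=⊤  new=⊤  old=+  +wl: 4
  step 7. node 0  ⊔preds=+  new=⊤  old=0  +wl: 3
  step 8. node 2  ⊔preds=⊤  new=⊤  old=0  +wl: 
  step 9. node 4  ⊔preds=⊤  new=⊤  old=+  +wl: 0,1,2
  step 10. node 3  ⊔preds=⊤  new=⊤  stable
  step 11. node 0  ⊔preds=⊤  new=⊤  stable
  step 12. node 1  ⊔preds=⊤  new=⊤  stable
  step 13. node 2  ⊔preds=⊤  new=⊤  stable

Least fixpoint reached:
  node 0: ⊤
  node 1: ⊤
  node 2: ⊤
  node 3: ⊤
  node 4: ⊤

13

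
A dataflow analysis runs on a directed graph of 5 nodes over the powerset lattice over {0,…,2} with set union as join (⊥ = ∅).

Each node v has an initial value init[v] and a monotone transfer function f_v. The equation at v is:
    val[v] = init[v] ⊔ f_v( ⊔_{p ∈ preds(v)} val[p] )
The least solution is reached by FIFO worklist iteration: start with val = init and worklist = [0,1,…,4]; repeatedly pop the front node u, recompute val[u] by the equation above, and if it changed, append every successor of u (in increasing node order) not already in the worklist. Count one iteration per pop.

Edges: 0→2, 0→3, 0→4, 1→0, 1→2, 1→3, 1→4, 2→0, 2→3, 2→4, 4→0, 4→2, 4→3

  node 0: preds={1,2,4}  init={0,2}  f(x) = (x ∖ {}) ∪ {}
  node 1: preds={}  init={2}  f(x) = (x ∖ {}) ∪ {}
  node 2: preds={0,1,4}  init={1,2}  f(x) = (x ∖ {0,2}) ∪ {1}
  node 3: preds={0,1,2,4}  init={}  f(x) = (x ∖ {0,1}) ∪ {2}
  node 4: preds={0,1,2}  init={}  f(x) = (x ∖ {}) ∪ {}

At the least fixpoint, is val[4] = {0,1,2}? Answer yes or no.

yes

Worklist (8 pops):
  #1 pop 0: in={1,2} → {0,1,2} (was {0,2}); enqueue []
  #2 pop 1: in={} → {2} (no change)
  #3 pop 2: in={0,1,2} → {1,2} (no change)
  #4 pop 3: in={0,1,2} → {2} (was {}); enqueue []
  #5 pop 4: in={0,1,2} → {0,1,2} (was {}); enqueue [0,2,3]
  #6 pop 0: in={0,1,2} → {0,1,2} (no change)
  #7 pop 2: in={0,1,2} → {1,2} (no change)
  #8 pop 3: in={0,1,2} → {2} (no change)

Fixpoint:
  val[0] = {0,1,2}
  val[1] = {2}
  val[2] = {1,2}
  val[3] = {2}
  val[4] = {0,1,2}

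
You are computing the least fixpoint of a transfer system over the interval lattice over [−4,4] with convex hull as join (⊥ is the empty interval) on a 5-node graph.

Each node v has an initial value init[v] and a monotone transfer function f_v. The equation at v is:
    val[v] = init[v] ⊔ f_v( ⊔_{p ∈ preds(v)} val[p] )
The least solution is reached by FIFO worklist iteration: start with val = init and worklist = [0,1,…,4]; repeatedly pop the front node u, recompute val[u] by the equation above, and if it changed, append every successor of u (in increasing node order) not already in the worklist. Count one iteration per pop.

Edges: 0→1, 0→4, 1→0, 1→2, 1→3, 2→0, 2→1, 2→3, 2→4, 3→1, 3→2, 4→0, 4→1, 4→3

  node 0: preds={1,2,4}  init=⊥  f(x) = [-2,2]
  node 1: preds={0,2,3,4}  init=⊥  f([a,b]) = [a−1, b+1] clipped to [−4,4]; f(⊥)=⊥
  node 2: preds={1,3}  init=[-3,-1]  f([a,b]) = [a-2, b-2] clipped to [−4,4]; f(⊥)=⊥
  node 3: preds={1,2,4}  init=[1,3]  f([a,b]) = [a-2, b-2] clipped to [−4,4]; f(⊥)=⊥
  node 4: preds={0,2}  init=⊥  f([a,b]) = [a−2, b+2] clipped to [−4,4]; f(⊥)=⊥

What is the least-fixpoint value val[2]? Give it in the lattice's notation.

Worklist (9 pops):
  #1 pop 0: in=[-3,-1] → [-2,2] (was ⊥); enqueue []
  #2 pop 1: in=[-3,3] → [-4,4] (was ⊥); enqueue [0]
  #3 pop 2: in=[-4,4] → [-4,2] (was [-3,-1]); enqueue [1]
  #4 pop 3: in=[-4,4] → [-4,3] (was [1,3]); enqueue [2]
  #5 pop 4: in=[-4,2] → [-4,4] (was ⊥); enqueue [3]
  #6 pop 0: in=[-4,4] → [-2,2] (no change)
  #7 pop 1: in=[-4,4] → [-4,4] (no change)
  #8 pop 2: in=[-4,4] → [-4,2] (no change)
  #9 pop 3: in=[-4,4] → [-4,3] (no change)

Fixpoint:
  val[0] = [-2,2]
  val[1] = [-4,4]
  val[2] = [-4,2]
  val[3] = [-4,3]
  val[4] = [-4,4]

[-4,2]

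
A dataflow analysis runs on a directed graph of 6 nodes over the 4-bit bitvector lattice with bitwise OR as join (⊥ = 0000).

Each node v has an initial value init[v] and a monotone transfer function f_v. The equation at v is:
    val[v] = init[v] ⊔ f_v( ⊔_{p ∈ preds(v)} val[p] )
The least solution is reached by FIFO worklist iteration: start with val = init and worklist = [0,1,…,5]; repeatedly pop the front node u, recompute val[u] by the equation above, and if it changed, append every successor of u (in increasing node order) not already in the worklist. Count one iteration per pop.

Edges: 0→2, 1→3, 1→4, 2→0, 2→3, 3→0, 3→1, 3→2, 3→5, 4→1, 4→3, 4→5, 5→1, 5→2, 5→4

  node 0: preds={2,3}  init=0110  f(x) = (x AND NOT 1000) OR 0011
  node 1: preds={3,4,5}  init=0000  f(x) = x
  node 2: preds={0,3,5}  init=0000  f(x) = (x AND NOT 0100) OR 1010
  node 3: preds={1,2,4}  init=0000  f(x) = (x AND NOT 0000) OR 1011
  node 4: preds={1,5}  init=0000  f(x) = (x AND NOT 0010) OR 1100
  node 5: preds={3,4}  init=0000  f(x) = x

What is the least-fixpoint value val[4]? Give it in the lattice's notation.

Trace (16 dequeues):
  [1] u=0 | in 0000 | out 0111 | prev 0110 | push {}
  [2] u=1 | in 0000 | out 0000 | ==
  [3] u=2 | in 0111 | out 1011 | prev 0000 | push {0}
  [4] u=3 | in 1011 | out 1011 | prev 0000 | push {1,2}
  [5] u=4 | in 0000 | out 1100 | prev 0000 | push {3}
  [6] u=5 | in 1111 | out 1111 | prev 0000 | push {4}
  [7] u=0 | in 1011 | out 0111 | ==
  [8] u=1 | in 1111 | out 1111 | prev 0000 | push {}
  [9] u=2 | in 1111 | out 1011 | ==
  [10] u=3 | in 1111 | out 1111 | prev 1011 | push {0,1,2,5}
  [11] u=4 | in 1111 | out 1101 | prev 1100 | push {3}
  [12] u=0 | in 1111 | out 0111 | ==
  [13] u=1 | in 1111 | out 1111 | ==
  [14] u=2 | in 1111 | out 1011 | ==
  [15] u=5 | in 1111 | out 1111 | ==
  [16] u=3 | in 1111 | out 1111 | ==

Converged values:
  [0] 0111
  [1] 1111
  [2] 1011
  [3] 1111
  [4] 1101
  [5] 1111

1101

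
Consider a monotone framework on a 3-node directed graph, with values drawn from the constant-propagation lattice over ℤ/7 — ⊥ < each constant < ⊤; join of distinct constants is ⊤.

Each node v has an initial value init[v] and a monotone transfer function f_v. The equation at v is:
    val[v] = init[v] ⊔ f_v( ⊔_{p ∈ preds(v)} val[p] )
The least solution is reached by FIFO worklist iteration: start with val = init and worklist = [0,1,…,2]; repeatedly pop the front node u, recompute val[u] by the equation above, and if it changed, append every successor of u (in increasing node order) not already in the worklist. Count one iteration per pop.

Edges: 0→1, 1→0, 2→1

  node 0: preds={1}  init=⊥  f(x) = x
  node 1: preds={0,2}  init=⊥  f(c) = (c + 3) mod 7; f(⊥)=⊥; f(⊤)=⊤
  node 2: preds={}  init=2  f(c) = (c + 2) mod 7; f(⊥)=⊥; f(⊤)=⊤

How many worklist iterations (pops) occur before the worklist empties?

Trace (7 dequeues):
  [1] u=0 | in ⊥ | out ⊥ | ==
  [2] u=1 | in 2 | out 5 | prev ⊥ | push {0}
  [3] u=2 | in ⊥ | out 2 | ==
  [4] u=0 | in 5 | out 5 | prev ⊥ | push {1}
  [5] u=1 | in ⊤ | out ⊤ | prev 5 | push {0}
  [6] u=0 | in ⊤ | out ⊤ | prev 5 | push {1}
  [7] u=1 | in ⊤ | out ⊤ | ==

Converged values:
  [0] ⊤
  [1] ⊤
  [2] 2

7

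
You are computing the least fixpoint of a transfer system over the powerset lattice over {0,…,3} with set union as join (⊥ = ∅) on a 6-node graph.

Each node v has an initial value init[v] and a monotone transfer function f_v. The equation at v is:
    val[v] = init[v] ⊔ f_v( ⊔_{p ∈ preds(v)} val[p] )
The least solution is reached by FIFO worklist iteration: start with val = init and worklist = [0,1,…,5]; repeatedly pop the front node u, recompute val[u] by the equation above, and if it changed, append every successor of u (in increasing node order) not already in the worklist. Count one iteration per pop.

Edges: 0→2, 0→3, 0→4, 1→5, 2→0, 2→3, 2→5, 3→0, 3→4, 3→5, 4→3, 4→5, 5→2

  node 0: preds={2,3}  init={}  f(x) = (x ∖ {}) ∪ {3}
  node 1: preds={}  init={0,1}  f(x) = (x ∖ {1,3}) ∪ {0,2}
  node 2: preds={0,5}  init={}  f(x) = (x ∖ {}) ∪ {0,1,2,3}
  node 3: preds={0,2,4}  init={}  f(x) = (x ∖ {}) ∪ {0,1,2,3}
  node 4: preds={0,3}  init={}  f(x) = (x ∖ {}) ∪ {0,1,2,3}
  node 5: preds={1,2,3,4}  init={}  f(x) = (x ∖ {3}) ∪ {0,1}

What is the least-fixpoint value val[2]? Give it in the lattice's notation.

{0,1,2,3}

Iteration log — 10 steps:
  step 1. node 0  ⊔preds={}  new={3}  old={}  +wl: 
  step 2. node 1  ⊔preds={}  new={0,1,2}  old={0,1}  +wl: 
  step 3. node 2  ⊔preds={3}  new={0,1,2,3}  old={}  +wl: 0
  step 4. node 3  ⊔preds={0,1,2,3}  new={0,1,2,3}  old={}  +wl: 
  step 5. node 4  ⊔preds={0,1,2,3}  new={0,1,2,3}  old={}  +wl: 3
  step 6. node 5  ⊔preds={0,1,2,3}  new={0,1,2}  old={}  +wl: 2
  step 7. node 0  ⊔preds={0,1,2,3}  new={0,1,2,3}  old={3}  +wl: 4
  step 8. node 3  ⊔preds={0,1,2,3}  new={0,1,2,3}  stable
  step 9. node 2  ⊔preds={0,1,2,3}  new={0,1,2,3}  stable
  step 10. node 4  ⊔preds={0,1,2,3}  new={0,1,2,3}  stable

Least fixpoint reached:
  node 0: {0,1,2,3}
  node 1: {0,1,2}
  node 2: {0,1,2,3}
  node 3: {0,1,2,3}
  node 4: {0,1,2,3}
  node 5: {0,1,2}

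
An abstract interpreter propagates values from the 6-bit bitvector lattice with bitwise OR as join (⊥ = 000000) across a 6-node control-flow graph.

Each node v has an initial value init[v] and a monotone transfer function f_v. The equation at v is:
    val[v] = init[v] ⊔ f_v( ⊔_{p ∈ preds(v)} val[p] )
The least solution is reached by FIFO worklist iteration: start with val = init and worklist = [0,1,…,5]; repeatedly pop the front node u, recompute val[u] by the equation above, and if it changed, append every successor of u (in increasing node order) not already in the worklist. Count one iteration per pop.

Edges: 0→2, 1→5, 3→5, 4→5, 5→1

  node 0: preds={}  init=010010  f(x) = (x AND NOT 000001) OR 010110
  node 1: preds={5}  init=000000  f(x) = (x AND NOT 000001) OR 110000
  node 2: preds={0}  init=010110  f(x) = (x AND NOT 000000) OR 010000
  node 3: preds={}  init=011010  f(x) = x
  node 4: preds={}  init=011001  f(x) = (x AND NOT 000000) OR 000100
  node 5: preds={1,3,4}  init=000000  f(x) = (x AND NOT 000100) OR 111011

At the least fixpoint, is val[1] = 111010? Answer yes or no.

Worklist (8 pops):
  #1 pop 0: in=000000 → 010110 (was 010010); enqueue []
  #2 pop 1: in=000000 → 110000 (was 000000); enqueue []
  #3 pop 2: in=010110 → 010110 (no change)
  #4 pop 3: in=000000 → 011010 (no change)
  #5 pop 4: in=000000 → 011101 (was 011001); enqueue []
  #6 pop 5: in=111111 → 111011 (was 000000); enqueue [1]
  #7 pop 1: in=111011 → 111010 (was 110000); enqueue [5]
  #8 pop 5: in=111111 → 111011 (no change)

Fixpoint:
  val[0] = 010110
  val[1] = 111010
  val[2] = 010110
  val[3] = 011010
  val[4] = 011101
  val[5] = 111011

yes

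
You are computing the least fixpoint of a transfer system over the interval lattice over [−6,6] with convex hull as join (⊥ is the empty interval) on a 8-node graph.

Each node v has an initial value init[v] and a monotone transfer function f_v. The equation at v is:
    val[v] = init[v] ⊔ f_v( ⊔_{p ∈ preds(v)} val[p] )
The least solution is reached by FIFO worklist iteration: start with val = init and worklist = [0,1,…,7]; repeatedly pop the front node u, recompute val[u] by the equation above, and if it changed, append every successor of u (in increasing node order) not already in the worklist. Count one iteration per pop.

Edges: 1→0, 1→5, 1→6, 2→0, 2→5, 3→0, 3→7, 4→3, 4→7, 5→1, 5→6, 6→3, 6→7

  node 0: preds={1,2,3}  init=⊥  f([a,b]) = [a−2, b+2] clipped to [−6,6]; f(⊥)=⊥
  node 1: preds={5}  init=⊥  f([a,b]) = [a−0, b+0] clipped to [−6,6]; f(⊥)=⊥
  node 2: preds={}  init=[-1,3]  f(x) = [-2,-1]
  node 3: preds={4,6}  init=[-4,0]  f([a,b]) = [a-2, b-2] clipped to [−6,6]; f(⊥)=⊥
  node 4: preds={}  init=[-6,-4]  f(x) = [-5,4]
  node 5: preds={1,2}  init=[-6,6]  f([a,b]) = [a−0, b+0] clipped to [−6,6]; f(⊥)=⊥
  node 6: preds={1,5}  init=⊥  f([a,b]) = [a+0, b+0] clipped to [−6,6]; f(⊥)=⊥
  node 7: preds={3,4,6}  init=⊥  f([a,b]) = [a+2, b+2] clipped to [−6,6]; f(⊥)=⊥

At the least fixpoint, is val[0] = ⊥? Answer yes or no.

Iteration log — 12 steps:
  step 1. node 0  ⊔preds=[-4,3]  new=[-6,5]  old=⊥  +wl: 
  step 2. node 1  ⊔preds=[-6,6]  new=[-6,6]  old=⊥  +wl: 0
  step 3. node 2  ⊔preds=⊥  new=[-2,3]  old=[-1,3]  +wl: 
  step 4. node 3  ⊔preds=[-6,-4]  new=[-6,0]  old=[-4,0]  +wl: 
  step 5. node 4  ⊔preds=⊥  new=[-6,4]  old=[-6,-4]  +wl: 3
  step 6. node 5  ⊔preds=[-6,6]  new=[-6,6]  stable
  step 7. node 6  ⊔preds=[-6,6]  new=[-6,6]  old=⊥  +wl: 
  step 8. node 7  ⊔preds=[-6,6]  new=[-4,6]  old=⊥  +wl: 
  step 9. node 0  ⊔preds=[-6,6]  new=[-6,6]  old=[-6,5]  +wl: 
  step 10. node 3  ⊔preds=[-6,6]  new=[-6,4]  old=[-6,0]  +wl: 0,7
  step 11. node 0  ⊔preds=[-6,6]  new=[-6,6]  stable
  step 12. node 7  ⊔preds=[-6,6]  new=[-4,6]  stable

Least fixpoint reached:
  node 0: [-6,6]
  node 1: [-6,6]
  node 2: [-2,3]
  node 3: [-6,4]
  node 4: [-6,4]
  node 5: [-6,6]
  node 6: [-6,6]
  node 7: [-4,6]

no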